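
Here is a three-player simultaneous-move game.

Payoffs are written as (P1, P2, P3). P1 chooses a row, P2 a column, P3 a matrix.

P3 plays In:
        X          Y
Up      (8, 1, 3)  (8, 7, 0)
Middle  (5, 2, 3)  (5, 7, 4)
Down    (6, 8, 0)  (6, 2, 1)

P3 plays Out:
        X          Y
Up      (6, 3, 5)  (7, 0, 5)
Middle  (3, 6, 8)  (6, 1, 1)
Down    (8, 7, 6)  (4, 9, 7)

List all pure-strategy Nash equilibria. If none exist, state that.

No pure-strategy Nash equilibrium.

P1 against (X, In): payoffs 8, 5, 6 → best response Up.
P1 against (X, Out): payoffs 6, 3, 8 → best response Down.
P1 against (Y, In): payoffs 8, 5, 6 → best response Up.
P1 against (Y, Out): payoffs 7, 6, 4 → best response Up.
P2 against (Up, In): payoffs 1, 7 → best response Y.
P2 against (Up, Out): payoffs 3, 0 → best response X.
P2 against (Middle, In): payoffs 2, 7 → best response Y.
P2 against (Middle, Out): payoffs 6, 1 → best response X.
P2 against (Down, In): payoffs 8, 2 → best response X.
P2 against (Down, Out): payoffs 7, 9 → best response Y.
P3 against (Up, X): payoffs 3, 5 → best response Out.
P3 against (Up, Y): payoffs 0, 5 → best response Out.
P3 against (Middle, X): payoffs 3, 8 → best response Out.
P3 against (Middle, Y): payoffs 4, 1 → best response In.
P3 against (Down, X): payoffs 0, 6 → best response Out.
P3 against (Down, Y): payoffs 1, 7 → best response Out.
No profile is a mutual best response for all players.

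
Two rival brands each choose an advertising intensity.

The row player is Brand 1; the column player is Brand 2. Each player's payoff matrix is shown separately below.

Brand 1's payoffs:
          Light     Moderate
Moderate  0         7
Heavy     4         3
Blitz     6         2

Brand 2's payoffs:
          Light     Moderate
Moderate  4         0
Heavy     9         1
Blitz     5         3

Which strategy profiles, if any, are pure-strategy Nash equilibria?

(Blitz, Light)

(Moderate, Light): Brand 1 can switch to Heavy (0 → 4). Not NE.
(Moderate, Moderate): Brand 2 can switch to Light (0 → 4). Not NE.
(Heavy, Light): Brand 1 can switch to Blitz (4 → 6). Not NE.
(Heavy, Moderate): Brand 1 can switch to Moderate (3 → 7). Not NE.
(Blitz, Light): Brand 1 gets 6, best alternative 4; Brand 2 gets 5, best alternative 3. No profitable deviation — NE.
(Blitz, Moderate): Brand 1 can switch to Moderate (2 → 7). Not NE.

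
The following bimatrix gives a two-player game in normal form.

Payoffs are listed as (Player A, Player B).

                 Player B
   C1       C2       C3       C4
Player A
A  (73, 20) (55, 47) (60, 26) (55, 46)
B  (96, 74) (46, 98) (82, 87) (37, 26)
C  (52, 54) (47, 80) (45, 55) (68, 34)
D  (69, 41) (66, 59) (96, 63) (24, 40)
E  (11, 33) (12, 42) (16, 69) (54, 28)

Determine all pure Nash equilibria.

For each strategy profile, look for a profitable unilateral deviation.
(A, C1): Player A can switch to B (73 → 96). Not NE.
(A, C2): Player A can switch to D (55 → 66). Not NE.
(A, C3): Player A can switch to B (60 → 82). Not NE.
(A, C4): Player A can switch to C (55 → 68). Not NE.
(B, C1): Player B can switch to C2 (74 → 98). Not NE.
(B, C2): Player A can switch to A (46 → 55). Not NE.
(D, C3): Player A gets 96, best alternative 82; Player B gets 63, best alternative 59. No profitable deviation — NE.
(The remaining 13 profiles each have a profitable deviation by the same check.)

(D, C3)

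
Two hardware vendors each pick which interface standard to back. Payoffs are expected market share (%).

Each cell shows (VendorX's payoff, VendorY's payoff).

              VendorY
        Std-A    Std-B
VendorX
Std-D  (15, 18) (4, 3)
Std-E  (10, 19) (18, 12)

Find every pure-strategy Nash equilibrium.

Pure NE: (Std-D, Std-A)

Check each profile: it is a Nash equilibrium iff no player can strictly gain by switching unilaterally.
(Std-D, Std-A): VendorX gets 15, best alternative 10; VendorY gets 18, best alternative 3. No profitable deviation — NE.
(Std-D, Std-B): VendorX can switch to Std-E (4 → 18). Not NE.
(Std-E, Std-A): VendorX can switch to Std-D (10 → 15). Not NE.
(Std-E, Std-B): VendorY can switch to Std-A (12 → 19). Not NE.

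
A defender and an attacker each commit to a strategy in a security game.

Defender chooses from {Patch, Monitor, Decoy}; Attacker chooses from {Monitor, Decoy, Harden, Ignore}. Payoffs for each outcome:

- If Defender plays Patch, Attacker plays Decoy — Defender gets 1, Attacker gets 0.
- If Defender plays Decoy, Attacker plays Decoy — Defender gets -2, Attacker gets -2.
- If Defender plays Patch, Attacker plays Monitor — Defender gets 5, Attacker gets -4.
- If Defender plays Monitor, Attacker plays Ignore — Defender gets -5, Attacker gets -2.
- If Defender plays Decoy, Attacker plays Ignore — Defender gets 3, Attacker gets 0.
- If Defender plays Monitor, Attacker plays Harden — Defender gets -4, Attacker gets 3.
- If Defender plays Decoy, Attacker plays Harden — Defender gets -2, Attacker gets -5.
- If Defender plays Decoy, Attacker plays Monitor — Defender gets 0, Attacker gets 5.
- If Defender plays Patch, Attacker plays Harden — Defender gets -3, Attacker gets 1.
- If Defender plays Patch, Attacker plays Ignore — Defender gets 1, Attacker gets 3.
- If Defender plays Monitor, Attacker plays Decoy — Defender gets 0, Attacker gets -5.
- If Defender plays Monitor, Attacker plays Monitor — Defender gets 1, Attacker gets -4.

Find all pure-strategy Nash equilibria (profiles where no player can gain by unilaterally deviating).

This game has no pure Nash equilibrium.

Defender against Monitor: payoffs 5, 1, 0 → best response Patch.
Defender against Decoy: payoffs 1, 0, -2 → best response Patch.
Defender against Harden: payoffs -3, -4, -2 → best response Decoy.
Defender against Ignore: payoffs 1, -5, 3 → best response Decoy.
Attacker against Patch: payoffs -4, 0, 1, 3 → best response Ignore.
Attacker against Monitor: payoffs -4, -5, 3, -2 → best response Harden.
Attacker against Decoy: payoffs 5, -2, -5, 0 → best response Monitor.
No profile is a mutual best response for all players.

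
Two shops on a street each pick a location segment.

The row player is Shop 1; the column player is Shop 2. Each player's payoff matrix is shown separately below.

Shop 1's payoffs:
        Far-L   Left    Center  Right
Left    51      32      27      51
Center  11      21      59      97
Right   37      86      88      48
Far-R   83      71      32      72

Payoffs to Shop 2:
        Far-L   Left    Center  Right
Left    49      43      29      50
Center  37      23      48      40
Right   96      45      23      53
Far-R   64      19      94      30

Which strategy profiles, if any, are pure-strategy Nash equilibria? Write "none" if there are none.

Shop 1 against Far-L: payoffs 51, 11, 37, 83 → best response Far-R.
Shop 1 against Left: payoffs 32, 21, 86, 71 → best response Right.
Shop 1 against Center: payoffs 27, 59, 88, 32 → best response Right.
Shop 1 against Right: payoffs 51, 97, 48, 72 → best response Center.
Shop 2 against Left: payoffs 49, 43, 29, 50 → best response Right.
Shop 2 against Center: payoffs 37, 23, 48, 40 → best response Center.
Shop 2 against Right: payoffs 96, 45, 23, 53 → best response Far-L.
Shop 2 against Far-R: payoffs 64, 19, 94, 30 → best response Center.
No profile is a mutual best response for all players.

This game has no pure Nash equilibrium.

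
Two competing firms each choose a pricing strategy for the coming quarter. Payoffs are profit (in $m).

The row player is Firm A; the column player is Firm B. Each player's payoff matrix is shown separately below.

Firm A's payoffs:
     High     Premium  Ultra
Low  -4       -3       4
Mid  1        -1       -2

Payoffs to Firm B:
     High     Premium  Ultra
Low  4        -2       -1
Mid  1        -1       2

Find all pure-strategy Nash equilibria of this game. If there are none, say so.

(Low, High): Firm A can switch to Mid (-4 → 1). Not NE.
(Low, Premium): Firm A can switch to Mid (-3 → -1). Not NE.
(Low, Ultra): Firm B can switch to High (-1 → 4). Not NE.
(Mid, High): Firm B can switch to Ultra (1 → 2). Not NE.
(Mid, Premium): Firm B can switch to High (-1 → 1). Not NE.
(Mid, Ultra): Firm A can switch to Low (-2 → 4). Not NE.

This game has no pure Nash equilibrium.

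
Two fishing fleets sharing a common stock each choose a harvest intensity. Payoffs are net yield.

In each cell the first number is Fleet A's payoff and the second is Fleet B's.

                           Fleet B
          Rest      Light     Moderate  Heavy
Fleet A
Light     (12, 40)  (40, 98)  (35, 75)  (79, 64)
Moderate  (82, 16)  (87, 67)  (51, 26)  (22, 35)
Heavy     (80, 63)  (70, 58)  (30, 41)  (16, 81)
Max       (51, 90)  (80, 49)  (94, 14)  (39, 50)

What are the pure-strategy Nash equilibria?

(Moderate, Light)

Fleet A against Rest: payoffs 12, 82, 80, 51 → best response Moderate.
Fleet A against Light: payoffs 40, 87, 70, 80 → best response Moderate.
Fleet A against Moderate: payoffs 35, 51, 30, 94 → best response Max.
Fleet A against Heavy: payoffs 79, 22, 16, 39 → best response Light.
Fleet B against Light: payoffs 40, 98, 75, 64 → best response Light.
Fleet B against Moderate: payoffs 16, 67, 26, 35 → best response Light.
Fleet B against Heavy: payoffs 63, 58, 41, 81 → best response Heavy.
Fleet B against Max: payoffs 90, 49, 14, 50 → best response Rest.
Mutual best responses: (Moderate, Light).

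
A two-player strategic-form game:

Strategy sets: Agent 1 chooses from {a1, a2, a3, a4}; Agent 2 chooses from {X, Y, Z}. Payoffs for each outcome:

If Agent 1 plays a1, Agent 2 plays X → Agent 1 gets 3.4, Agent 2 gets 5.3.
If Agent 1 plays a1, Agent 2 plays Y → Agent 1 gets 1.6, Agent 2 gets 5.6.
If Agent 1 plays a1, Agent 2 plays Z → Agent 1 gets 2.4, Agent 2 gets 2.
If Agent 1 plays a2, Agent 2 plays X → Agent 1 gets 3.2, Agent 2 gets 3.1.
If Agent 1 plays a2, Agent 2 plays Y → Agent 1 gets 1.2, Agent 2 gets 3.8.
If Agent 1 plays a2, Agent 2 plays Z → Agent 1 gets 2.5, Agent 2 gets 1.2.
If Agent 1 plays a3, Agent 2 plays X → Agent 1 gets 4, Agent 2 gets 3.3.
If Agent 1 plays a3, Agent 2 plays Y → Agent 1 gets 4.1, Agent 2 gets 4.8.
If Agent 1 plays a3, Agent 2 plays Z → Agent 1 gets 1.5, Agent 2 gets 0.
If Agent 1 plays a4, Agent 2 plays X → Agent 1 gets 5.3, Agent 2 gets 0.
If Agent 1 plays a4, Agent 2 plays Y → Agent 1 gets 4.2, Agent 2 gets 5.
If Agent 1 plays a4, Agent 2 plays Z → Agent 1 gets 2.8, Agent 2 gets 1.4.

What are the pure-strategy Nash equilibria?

Pure NE: (a4, Y)

(a1, X): Agent 1 can switch to a3 (3.4 → 4). Not NE.
(a1, Y): Agent 1 can switch to a3 (1.6 → 4.1). Not NE.
(a1, Z): Agent 1 can switch to a2 (2.4 → 2.5). Not NE.
(a2, X): Agent 1 can switch to a1 (3.2 → 3.4). Not NE.
(a2, Y): Agent 1 can switch to a1 (1.2 → 1.6). Not NE.
(a2, Z): Agent 1 can switch to a4 (2.5 → 2.8). Not NE.
(a3, X): Agent 1 can switch to a4 (4 → 5.3). Not NE.
(a3, Y): Agent 1 can switch to a4 (4.1 → 4.2). Not NE.
(a4, Y): Agent 1 gets 4.2, best alternative 4.1; Agent 2 gets 5, best alternative 1.4. No profitable deviation — NE.
(The remaining 3 profiles each have a profitable deviation by the same check.)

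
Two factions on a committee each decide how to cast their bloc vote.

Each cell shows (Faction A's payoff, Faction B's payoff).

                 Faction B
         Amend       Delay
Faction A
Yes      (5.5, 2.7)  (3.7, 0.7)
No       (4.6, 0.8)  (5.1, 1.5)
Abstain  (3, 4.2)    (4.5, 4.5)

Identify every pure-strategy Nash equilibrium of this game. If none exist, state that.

The pure Nash equilibria are (Yes, Amend); (No, Delay).

Faction A against Amend: payoffs 5.5, 4.6, 3 → best response Yes.
Faction A against Delay: payoffs 3.7, 5.1, 4.5 → best response No.
Faction B against Yes: payoffs 2.7, 0.7 → best response Amend.
Faction B against No: payoffs 0.8, 1.5 → best response Delay.
Faction B against Abstain: payoffs 4.2, 4.5 → best response Delay.
Mutual best responses: (Yes, Amend); (No, Delay).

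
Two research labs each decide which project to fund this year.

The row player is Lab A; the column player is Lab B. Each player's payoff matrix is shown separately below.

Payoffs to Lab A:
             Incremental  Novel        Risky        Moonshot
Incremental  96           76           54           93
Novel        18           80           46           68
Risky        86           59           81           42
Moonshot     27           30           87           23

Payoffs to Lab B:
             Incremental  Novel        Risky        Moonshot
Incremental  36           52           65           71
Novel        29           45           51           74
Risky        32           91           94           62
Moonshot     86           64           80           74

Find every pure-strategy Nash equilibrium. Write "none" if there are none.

Check each profile: it is a Nash equilibrium iff no player can strictly gain by switching unilaterally.
(Incremental, Incremental): Lab B can switch to Novel (36 → 52). Not NE.
(Incremental, Novel): Lab A can switch to Novel (76 → 80). Not NE.
(Incremental, Risky): Lab A can switch to Risky (54 → 81). Not NE.
(Incremental, Moonshot): Lab A gets 93, best alternative 68; Lab B gets 71, best alternative 65. No profitable deviation — NE.
(Novel, Incremental): Lab A can switch to Incremental (18 → 96). Not NE.
(Novel, Novel): Lab B can switch to Risky (45 → 51). Not NE.
(Novel, Risky): Lab A can switch to Incremental (46 → 54). Not NE.
(Novel, Moonshot): Lab A can switch to Incremental (68 → 93). Not NE.
(Risky, Incremental): Lab A can switch to Incremental (86 → 96). Not NE.
(The remaining 7 profiles each have a profitable deviation by the same check.)

(Incremental, Moonshot)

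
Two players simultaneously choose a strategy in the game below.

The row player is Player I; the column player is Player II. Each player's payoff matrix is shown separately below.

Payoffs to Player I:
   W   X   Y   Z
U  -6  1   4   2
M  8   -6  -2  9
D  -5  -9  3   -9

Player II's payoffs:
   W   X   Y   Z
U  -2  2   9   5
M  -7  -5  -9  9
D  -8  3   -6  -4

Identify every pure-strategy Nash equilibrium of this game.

(U, Y), (M, Z)

For each player, find the best response to each opponent profile; mutual best responses are the pure NE.
Player I against W: payoffs -6, 8, -5 → best response M.
Player I against X: payoffs 1, -6, -9 → best response U.
Player I against Y: payoffs 4, -2, 3 → best response U.
Player I against Z: payoffs 2, 9, -9 → best response M.
Player II against U: payoffs -2, 2, 9, 5 → best response Y.
Player II against M: payoffs -7, -5, -9, 9 → best response Z.
Player II against D: payoffs -8, 3, -6, -4 → best response X.
Mutual best responses: (U, Y); (M, Z).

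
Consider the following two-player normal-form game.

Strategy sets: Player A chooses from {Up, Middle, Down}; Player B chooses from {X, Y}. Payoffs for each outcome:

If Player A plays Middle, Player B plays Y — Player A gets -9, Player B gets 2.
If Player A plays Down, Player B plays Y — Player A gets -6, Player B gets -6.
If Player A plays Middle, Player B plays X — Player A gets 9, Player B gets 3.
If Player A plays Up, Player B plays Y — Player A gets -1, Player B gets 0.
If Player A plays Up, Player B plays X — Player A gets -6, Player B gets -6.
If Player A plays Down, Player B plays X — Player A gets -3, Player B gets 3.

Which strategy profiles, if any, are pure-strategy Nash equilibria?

(Up, X): Player A can switch to Middle (-6 → 9). Not NE.
(Up, Y): Player A gets -1, best alternative -6; Player B gets 0, best alternative -6. No profitable deviation — NE.
(Middle, X): Player A gets 9, best alternative -3; Player B gets 3, best alternative 2. No profitable deviation — NE.
(Middle, Y): Player A can switch to Up (-9 → -1). Not NE.
(Down, X): Player A can switch to Middle (-3 → 9). Not NE.
(Down, Y): Player A can switch to Up (-6 → -1). Not NE.

The pure Nash equilibria are (Up, Y); (Middle, X).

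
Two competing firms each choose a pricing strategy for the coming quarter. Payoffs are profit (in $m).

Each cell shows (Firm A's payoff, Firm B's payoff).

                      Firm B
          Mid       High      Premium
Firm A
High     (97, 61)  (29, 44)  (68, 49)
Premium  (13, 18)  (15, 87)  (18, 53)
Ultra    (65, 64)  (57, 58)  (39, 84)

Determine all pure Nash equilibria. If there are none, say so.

For each player, find the best response to each opponent profile; mutual best responses are the pure NE.
Firm A against Mid: payoffs 97, 13, 65 → best response High.
Firm A against High: payoffs 29, 15, 57 → best response Ultra.
Firm A against Premium: payoffs 68, 18, 39 → best response High.
Firm B against High: payoffs 61, 44, 49 → best response Mid.
Firm B against Premium: payoffs 18, 87, 53 → best response High.
Firm B against Ultra: payoffs 64, 58, 84 → best response Premium.
Mutual best responses: (High, Mid).

(High, Mid)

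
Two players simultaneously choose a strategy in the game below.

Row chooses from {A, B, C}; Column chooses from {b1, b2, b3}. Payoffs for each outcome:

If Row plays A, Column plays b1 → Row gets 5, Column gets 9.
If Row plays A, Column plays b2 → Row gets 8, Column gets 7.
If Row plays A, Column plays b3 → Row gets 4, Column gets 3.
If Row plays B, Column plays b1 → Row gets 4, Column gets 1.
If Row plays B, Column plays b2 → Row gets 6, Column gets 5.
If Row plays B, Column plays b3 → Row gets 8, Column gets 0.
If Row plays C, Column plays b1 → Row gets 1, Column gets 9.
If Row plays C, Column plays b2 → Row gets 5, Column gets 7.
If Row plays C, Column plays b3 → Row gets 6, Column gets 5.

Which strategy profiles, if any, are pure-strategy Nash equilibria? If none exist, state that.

(A, b1)

For each strategy profile, look for a profitable unilateral deviation.
(A, b1): Row gets 5, best alternative 4; Column gets 9, best alternative 7. No profitable deviation — NE.
(A, b2): Column can switch to b1 (7 → 9). Not NE.
(A, b3): Row can switch to B (4 → 8). Not NE.
(B, b1): Row can switch to A (4 → 5). Not NE.
(B, b2): Row can switch to A (6 → 8). Not NE.
(B, b3): Column can switch to b1 (0 → 1). Not NE.
(C, b1): Row can switch to A (1 → 5). Not NE.
(C, b2): Row can switch to A (5 → 8). Not NE.
(C, b3): Row can switch to B (6 → 8). Not NE.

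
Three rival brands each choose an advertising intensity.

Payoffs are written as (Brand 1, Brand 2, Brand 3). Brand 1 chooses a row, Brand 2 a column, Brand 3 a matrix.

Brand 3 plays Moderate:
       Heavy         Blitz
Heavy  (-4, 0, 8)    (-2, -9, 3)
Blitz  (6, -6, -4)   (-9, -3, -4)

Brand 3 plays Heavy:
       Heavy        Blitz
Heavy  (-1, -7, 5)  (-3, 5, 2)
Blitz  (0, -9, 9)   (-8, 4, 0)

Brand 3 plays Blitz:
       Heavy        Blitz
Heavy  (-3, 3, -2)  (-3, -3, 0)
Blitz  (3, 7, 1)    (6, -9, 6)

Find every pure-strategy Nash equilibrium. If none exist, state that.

For each player, find the best response to each opponent profile; mutual best responses are the pure NE.
Brand 1 against (Heavy, Moderate): payoffs -4, 6 → best response Blitz.
Brand 1 against (Heavy, Heavy): payoffs -1, 0 → best response Blitz.
Brand 1 against (Heavy, Blitz): payoffs -3, 3 → best response Blitz.
Brand 1 against (Blitz, Moderate): payoffs -2, -9 → best response Heavy.
Brand 1 against (Blitz, Heavy): payoffs -3, -8 → best response Heavy.
Brand 1 against (Blitz, Blitz): payoffs -3, 6 → best response Blitz.
Brand 2 against (Heavy, Moderate): payoffs 0, -9 → best response Heavy.
Brand 2 against (Heavy, Heavy): payoffs -7, 5 → best response Blitz.
Brand 2 against (Heavy, Blitz): payoffs 3, -3 → best response Heavy.
Brand 2 against (Blitz, Moderate): payoffs -6, -3 → best response Blitz.
Brand 2 against (Blitz, Heavy): payoffs -9, 4 → best response Blitz.
Brand 2 against (Blitz, Blitz): payoffs 7, -9 → best response Heavy.
Brand 3 against (Heavy, Heavy): payoffs 8, 5, -2 → best response Moderate.
Brand 3 against (Heavy, Blitz): payoffs 3, 2, 0 → best response Moderate.
Brand 3 against (Blitz, Heavy): payoffs -4, 9, 1 → best response Heavy.
Brand 3 against (Blitz, Blitz): payoffs -4, 0, 6 → best response Blitz.
No profile is a mutual best response for all players.

This game has no pure Nash equilibrium.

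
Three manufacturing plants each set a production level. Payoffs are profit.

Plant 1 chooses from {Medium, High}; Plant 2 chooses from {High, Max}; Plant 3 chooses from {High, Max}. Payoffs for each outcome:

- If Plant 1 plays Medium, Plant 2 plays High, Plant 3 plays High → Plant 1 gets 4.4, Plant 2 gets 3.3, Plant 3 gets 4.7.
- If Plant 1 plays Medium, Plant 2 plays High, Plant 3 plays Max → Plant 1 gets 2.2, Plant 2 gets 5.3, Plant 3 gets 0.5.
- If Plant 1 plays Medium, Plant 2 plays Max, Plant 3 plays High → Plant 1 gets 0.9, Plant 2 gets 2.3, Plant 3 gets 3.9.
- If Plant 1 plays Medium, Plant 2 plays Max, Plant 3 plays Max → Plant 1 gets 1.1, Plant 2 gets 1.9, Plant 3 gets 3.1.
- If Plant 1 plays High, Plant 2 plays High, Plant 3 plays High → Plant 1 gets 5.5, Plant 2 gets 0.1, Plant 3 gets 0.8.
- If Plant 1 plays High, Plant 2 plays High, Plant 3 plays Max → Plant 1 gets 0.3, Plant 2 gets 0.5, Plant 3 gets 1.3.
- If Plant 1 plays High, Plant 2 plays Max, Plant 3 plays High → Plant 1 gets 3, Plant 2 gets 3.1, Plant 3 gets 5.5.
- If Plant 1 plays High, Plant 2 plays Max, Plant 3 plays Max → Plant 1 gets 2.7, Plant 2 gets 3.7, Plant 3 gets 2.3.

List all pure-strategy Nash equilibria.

For each strategy profile, look for a profitable unilateral deviation.
(Medium, High, High): Plant 1 can switch to High (4.4 → 5.5). Not NE.
(Medium, High, Max): Plant 3 can switch to High (0.5 → 4.7). Not NE.
(Medium, Max, High): Plant 1 can switch to High (0.9 → 3). Not NE.
(Medium, Max, Max): Plant 1 can switch to High (1.1 → 2.7). Not NE.
(High, High, High): Plant 2 can switch to Max (0.1 → 3.1). Not NE.
(High, High, Max): Plant 1 can switch to Medium (0.3 → 2.2). Not NE.
(High, Max, High): Plant 1 gets 3, best alternative 0.9; Plant 2 gets 3.1, best alternative 0.1; Plant 3 gets 5.5, best alternative 2.3. No profitable deviation — NE.
(High, Max, Max): Plant 3 can switch to High (2.3 → 5.5). Not NE.

The unique pure-strategy Nash equilibrium is (High, Max, High).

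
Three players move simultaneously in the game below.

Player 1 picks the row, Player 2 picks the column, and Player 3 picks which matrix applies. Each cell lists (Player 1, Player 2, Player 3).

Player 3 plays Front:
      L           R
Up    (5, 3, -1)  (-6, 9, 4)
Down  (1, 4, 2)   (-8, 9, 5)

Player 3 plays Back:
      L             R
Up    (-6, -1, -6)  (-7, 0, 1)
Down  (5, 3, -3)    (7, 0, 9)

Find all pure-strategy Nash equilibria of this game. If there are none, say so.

Check each profile: it is a Nash equilibrium iff no player can strictly gain by switching unilaterally.
(Up, L, Front): Player 2 can switch to R (3 → 9). Not NE.
(Up, L, Back): Player 1 can switch to Down (-6 → 5). Not NE.
(Up, R, Front): Player 1 gets -6, best alternative -8; Player 2 gets 9, best alternative 3; Player 3 gets 4, best alternative 1. No profitable deviation — NE.
(Up, R, Back): Player 1 can switch to Down (-7 → 7). Not NE.
(Down, L, Front): Player 1 can switch to Up (1 → 5). Not NE.
(Down, L, Back): Player 3 can switch to Front (-3 → 2). Not NE.
(Down, R, Front): Player 1 can switch to Up (-8 → -6). Not NE.
(The remaining 1 profile has a profitable deviation by the same check.)

The unique pure-strategy Nash equilibrium is (Up, R, Front).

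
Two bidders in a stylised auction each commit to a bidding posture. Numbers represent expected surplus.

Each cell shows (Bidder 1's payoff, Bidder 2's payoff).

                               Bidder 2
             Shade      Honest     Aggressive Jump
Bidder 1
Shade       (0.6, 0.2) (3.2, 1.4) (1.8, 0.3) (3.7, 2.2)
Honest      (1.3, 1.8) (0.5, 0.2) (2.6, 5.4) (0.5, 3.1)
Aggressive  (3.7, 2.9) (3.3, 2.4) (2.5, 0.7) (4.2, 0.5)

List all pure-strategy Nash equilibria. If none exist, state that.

For each strategy profile, look for a profitable unilateral deviation.
(Shade, Shade): Bidder 1 can switch to Honest (0.6 → 1.3). Not NE.
(Shade, Honest): Bidder 1 can switch to Aggressive (3.2 → 3.3). Not NE.
(Shade, Aggressive): Bidder 1 can switch to Honest (1.8 → 2.6). Not NE.
(Shade, Jump): Bidder 1 can switch to Aggressive (3.7 → 4.2). Not NE.
(Honest, Shade): Bidder 1 can switch to Aggressive (1.3 → 3.7). Not NE.
(Honest, Honest): Bidder 1 can switch to Shade (0.5 → 3.2). Not NE.
(Honest, Aggressive): Bidder 1 gets 2.6, best alternative 2.5; Bidder 2 gets 5.4, best alternative 3.1. No profitable deviation — NE.
(Aggressive, Shade): Bidder 1 gets 3.7, best alternative 1.3; Bidder 2 gets 2.9, best alternative 2.4. No profitable deviation — NE.
(The remaining 4 profiles each have a profitable deviation by the same check.)

(Honest, Aggressive) and (Aggressive, Shade)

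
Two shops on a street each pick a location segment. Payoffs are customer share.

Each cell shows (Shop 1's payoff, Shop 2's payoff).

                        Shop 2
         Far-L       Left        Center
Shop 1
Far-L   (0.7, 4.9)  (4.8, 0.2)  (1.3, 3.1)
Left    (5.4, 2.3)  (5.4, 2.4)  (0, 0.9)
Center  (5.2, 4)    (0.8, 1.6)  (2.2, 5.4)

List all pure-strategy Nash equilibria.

Pure-strategy Nash equilibria: (Left, Left); (Center, Center)

Shop 1 against Far-L: payoffs 0.7, 5.4, 5.2 → best response Left.
Shop 1 against Left: payoffs 4.8, 5.4, 0.8 → best response Left.
Shop 1 against Center: payoffs 1.3, 0, 2.2 → best response Center.
Shop 2 against Far-L: payoffs 4.9, 0.2, 3.1 → best response Far-L.
Shop 2 against Left: payoffs 2.3, 2.4, 0.9 → best response Left.
Shop 2 against Center: payoffs 4, 1.6, 5.4 → best response Center.
Mutual best responses: (Left, Left); (Center, Center).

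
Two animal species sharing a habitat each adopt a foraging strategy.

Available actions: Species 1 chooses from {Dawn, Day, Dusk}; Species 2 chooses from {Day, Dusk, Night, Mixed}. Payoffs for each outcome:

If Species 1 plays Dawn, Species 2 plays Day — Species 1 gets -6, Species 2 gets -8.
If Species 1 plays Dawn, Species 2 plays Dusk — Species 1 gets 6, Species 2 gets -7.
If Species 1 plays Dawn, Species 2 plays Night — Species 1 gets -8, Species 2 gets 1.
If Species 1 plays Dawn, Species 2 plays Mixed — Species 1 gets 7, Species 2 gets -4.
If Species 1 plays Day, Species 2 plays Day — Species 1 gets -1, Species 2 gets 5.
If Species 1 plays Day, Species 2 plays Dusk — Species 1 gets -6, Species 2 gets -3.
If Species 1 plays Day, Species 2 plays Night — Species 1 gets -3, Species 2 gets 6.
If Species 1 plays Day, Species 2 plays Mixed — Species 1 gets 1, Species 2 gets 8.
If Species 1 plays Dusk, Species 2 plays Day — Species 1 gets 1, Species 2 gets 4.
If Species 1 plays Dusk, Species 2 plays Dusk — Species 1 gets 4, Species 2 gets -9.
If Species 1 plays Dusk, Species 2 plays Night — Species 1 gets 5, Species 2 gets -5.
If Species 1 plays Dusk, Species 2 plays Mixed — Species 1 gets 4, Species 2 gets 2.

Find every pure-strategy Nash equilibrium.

Pure NE: (Dusk, Day)

Species 1 against Day: payoffs -6, -1, 1 → best response Dusk.
Species 1 against Dusk: payoffs 6, -6, 4 → best response Dawn.
Species 1 against Night: payoffs -8, -3, 5 → best response Dusk.
Species 1 against Mixed: payoffs 7, 1, 4 → best response Dawn.
Species 2 against Dawn: payoffs -8, -7, 1, -4 → best response Night.
Species 2 against Day: payoffs 5, -3, 6, 8 → best response Mixed.
Species 2 against Dusk: payoffs 4, -9, -5, 2 → best response Day.
Mutual best responses: (Dusk, Day).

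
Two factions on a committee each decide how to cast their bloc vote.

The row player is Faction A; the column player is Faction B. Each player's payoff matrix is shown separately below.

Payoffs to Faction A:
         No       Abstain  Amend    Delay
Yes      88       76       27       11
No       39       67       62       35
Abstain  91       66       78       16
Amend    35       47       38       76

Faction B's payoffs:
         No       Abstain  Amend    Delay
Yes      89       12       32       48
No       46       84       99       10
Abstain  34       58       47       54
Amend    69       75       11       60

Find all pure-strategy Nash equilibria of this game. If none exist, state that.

There is no pure-strategy Nash equilibrium.

For each strategy profile, look for a profitable unilateral deviation.
(Yes, No): Faction A can switch to Abstain (88 → 91). Not NE.
(Yes, Abstain): Faction B can switch to No (12 → 89). Not NE.
(Yes, Amend): Faction A can switch to No (27 → 62). Not NE.
(Yes, Delay): Faction A can switch to No (11 → 35). Not NE.
(No, No): Faction A can switch to Yes (39 → 88). Not NE.
(No, Abstain): Faction A can switch to Yes (67 → 76). Not NE.
(No, Amend): Faction A can switch to Abstain (62 → 78). Not NE.
(No, Delay): Faction A can switch to Amend (35 → 76). Not NE.
(Abstain, No): Faction B can switch to Abstain (34 → 58). Not NE.
(Abstain, Abstain): Faction A can switch to Yes (66 → 76). Not NE.
(Abstain, Amend): Faction B can switch to Abstain (47 → 58). Not NE.
(Abstain, Delay): Faction A can switch to No (16 → 35). Not NE.
(The remaining 4 profiles each have a profitable deviation by the same check.)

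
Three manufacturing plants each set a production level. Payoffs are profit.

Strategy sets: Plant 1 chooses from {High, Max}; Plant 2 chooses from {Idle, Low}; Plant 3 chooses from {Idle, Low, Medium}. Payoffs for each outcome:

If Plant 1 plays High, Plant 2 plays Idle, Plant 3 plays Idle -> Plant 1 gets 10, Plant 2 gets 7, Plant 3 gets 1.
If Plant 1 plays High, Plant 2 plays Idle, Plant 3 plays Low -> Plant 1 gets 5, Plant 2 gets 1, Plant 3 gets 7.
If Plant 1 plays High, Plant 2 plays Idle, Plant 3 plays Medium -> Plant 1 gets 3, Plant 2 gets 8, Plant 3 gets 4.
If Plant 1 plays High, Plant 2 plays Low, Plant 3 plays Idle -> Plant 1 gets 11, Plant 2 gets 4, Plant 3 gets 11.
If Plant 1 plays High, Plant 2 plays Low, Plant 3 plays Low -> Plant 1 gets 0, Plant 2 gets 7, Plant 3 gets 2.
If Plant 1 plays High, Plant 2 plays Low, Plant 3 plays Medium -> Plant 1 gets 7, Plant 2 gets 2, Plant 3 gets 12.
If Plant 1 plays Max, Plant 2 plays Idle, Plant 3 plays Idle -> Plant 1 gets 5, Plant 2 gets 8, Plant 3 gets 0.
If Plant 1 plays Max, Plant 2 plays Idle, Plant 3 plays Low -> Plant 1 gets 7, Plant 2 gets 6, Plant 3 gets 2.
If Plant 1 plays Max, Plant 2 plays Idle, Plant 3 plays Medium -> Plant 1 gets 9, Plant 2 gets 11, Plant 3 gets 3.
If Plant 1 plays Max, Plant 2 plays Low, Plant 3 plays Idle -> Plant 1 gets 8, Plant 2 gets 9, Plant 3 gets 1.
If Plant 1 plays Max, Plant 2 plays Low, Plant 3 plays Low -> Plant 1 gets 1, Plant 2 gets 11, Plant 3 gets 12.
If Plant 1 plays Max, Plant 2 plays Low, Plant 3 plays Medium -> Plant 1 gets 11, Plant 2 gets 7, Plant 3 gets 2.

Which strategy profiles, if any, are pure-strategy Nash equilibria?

(Max, Idle, Medium); (Max, Low, Low)

Mark each player's best response to every combination of opponents' strategies; a profile where every player is best-responding is a pure Nash equilibrium.
Plant 1 against (Idle, Idle): payoffs 10, 5 → best response High.
Plant 1 against (Idle, Low): payoffs 5, 7 → best response Max.
Plant 1 against (Idle, Medium): payoffs 3, 9 → best response Max.
Plant 1 against (Low, Idle): payoffs 11, 8 → best response High.
Plant 1 against (Low, Low): payoffs 0, 1 → best response Max.
Plant 1 against (Low, Medium): payoffs 7, 11 → best response Max.
Plant 2 against (High, Idle): payoffs 7, 4 → best response Idle.
Plant 2 against (High, Low): payoffs 1, 7 → best response Low.
Plant 2 against (High, Medium): payoffs 8, 2 → best response Idle.
Plant 2 against (Max, Idle): payoffs 8, 9 → best response Low.
Plant 2 against (Max, Low): payoffs 6, 11 → best response Low.
Plant 2 against (Max, Medium): payoffs 11, 7 → best response Idle.
Plant 3 against (High, Idle): payoffs 1, 7, 4 → best response Low.
Plant 3 against (High, Low): payoffs 11, 2, 12 → best response Medium.
Plant 3 against (Max, Idle): payoffs 0, 2, 3 → best response Medium.
Plant 3 against (Max, Low): payoffs 1, 12, 2 → best response Low.
Mutual best responses: (Max, Idle, Medium); (Max, Low, Low).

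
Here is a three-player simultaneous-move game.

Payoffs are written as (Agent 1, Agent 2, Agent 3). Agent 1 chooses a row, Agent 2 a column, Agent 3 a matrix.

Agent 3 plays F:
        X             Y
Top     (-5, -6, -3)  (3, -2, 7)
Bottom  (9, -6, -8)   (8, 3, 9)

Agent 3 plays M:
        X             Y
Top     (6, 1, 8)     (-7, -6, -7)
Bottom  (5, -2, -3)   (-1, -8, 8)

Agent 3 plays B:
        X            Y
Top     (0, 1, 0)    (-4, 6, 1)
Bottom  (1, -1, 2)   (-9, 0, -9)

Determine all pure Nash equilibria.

Check each profile: it is a Nash equilibrium iff no player can strictly gain by switching unilaterally.
(Top, X, F): Agent 1 can switch to Bottom (-5 → 9). Not NE.
(Top, X, M): Agent 1 gets 6, best alternative 5; Agent 2 gets 1, best alternative -6; Agent 3 gets 8, best alternative 0. No profitable deviation — NE.
(Top, X, B): Agent 1 can switch to Bottom (0 → 1). Not NE.
(Top, Y, F): Agent 1 can switch to Bottom (3 → 8). Not NE.
(Top, Y, M): Agent 1 can switch to Bottom (-7 → -1). Not NE.
(Top, Y, B): Agent 3 can switch to F (1 → 7). Not NE.
(Bottom, X, F): Agent 2 can switch to Y (-6 → 3). Not NE.
(Bottom, X, M): Agent 1 can switch to Top (5 → 6). Not NE.
(Bottom, X, B): Agent 2 can switch to Y (-1 → 0). Not NE.
(Bottom, Y, F): Agent 1 gets 8, best alternative 3; Agent 2 gets 3, best alternative -6; Agent 3 gets 9, best alternative 8. No profitable deviation — NE.
(The remaining 2 profiles each have a profitable deviation by the same check.)

(Top, X, M) and (Bottom, Y, F)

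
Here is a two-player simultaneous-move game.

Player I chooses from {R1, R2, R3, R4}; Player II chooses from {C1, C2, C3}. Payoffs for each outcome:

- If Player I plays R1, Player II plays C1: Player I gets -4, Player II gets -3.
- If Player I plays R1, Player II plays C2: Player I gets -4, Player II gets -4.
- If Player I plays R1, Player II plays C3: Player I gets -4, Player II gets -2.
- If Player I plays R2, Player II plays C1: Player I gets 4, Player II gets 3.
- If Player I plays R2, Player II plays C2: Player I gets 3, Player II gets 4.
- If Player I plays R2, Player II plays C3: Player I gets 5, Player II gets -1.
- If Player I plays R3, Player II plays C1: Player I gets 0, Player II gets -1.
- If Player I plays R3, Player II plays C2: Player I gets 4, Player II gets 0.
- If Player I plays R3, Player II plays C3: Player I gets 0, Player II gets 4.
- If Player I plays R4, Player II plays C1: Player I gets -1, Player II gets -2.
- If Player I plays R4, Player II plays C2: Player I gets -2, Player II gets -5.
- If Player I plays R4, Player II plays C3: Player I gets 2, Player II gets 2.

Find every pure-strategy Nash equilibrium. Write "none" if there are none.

none

Mark each player's best response to every combination of opponents' strategies; a profile where every player is best-responding is a pure Nash equilibrium.
Player I against C1: payoffs -4, 4, 0, -1 → best response R2.
Player I against C2: payoffs -4, 3, 4, -2 → best response R3.
Player I against C3: payoffs -4, 5, 0, 2 → best response R2.
Player II against R1: payoffs -3, -4, -2 → best response C3.
Player II against R2: payoffs 3, 4, -1 → best response C2.
Player II against R3: payoffs -1, 0, 4 → best response C3.
Player II against R4: payoffs -2, -5, 2 → best response C3.
No profile is a mutual best response for all players.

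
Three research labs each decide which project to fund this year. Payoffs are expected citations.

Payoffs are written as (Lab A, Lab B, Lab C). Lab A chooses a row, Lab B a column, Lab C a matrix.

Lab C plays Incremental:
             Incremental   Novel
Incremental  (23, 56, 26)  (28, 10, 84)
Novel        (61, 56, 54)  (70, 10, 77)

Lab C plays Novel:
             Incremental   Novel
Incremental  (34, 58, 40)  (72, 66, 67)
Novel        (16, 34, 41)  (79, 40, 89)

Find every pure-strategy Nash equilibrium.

Pure-strategy Nash equilibria: (Novel, Incremental, Incremental), (Novel, Novel, Novel)

Lab A against (Incremental, Incremental): payoffs 23, 61 → best response Novel.
Lab A against (Incremental, Novel): payoffs 34, 16 → best response Incremental.
Lab A against (Novel, Incremental): payoffs 28, 70 → best response Novel.
Lab A against (Novel, Novel): payoffs 72, 79 → best response Novel.
Lab B against (Incremental, Incremental): payoffs 56, 10 → best response Incremental.
Lab B against (Incremental, Novel): payoffs 58, 66 → best response Novel.
Lab B against (Novel, Incremental): payoffs 56, 10 → best response Incremental.
Lab B against (Novel, Novel): payoffs 34, 40 → best response Novel.
Lab C against (Incremental, Incremental): payoffs 26, 40 → best response Novel.
Lab C against (Incremental, Novel): payoffs 84, 67 → best response Incremental.
Lab C against (Novel, Incremental): payoffs 54, 41 → best response Incremental.
Lab C against (Novel, Novel): payoffs 77, 89 → best response Novel.
Mutual best responses: (Novel, Incremental, Incremental); (Novel, Novel, Novel).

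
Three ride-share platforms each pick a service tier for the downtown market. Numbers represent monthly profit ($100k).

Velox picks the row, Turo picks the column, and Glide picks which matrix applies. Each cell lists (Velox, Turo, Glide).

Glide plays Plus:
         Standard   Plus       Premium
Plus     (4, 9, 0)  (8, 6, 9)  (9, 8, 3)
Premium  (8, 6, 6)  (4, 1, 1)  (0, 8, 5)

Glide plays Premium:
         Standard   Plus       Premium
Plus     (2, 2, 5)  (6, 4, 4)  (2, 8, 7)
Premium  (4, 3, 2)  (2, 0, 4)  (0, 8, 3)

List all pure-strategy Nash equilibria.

The unique pure-strategy Nash equilibrium is (Plus, Premium, Premium).

Check each profile: it is a Nash equilibrium iff no player can strictly gain by switching unilaterally.
(Plus, Standard, Plus): Velox can switch to Premium (4 → 8). Not NE.
(Plus, Standard, Premium): Velox can switch to Premium (2 → 4). Not NE.
(Plus, Plus, Plus): Turo can switch to Standard (6 → 9). Not NE.
(Plus, Plus, Premium): Turo can switch to Premium (4 → 8). Not NE.
(Plus, Premium, Plus): Turo can switch to Standard (8 → 9). Not NE.
(Plus, Premium, Premium): Velox gets 2, best alternative 0; Turo gets 8, best alternative 4; Glide gets 7, best alternative 3. No profitable deviation — NE.
(Premium, Standard, Plus): Turo can switch to Premium (6 → 8). Not NE.
(Premium, Standard, Premium): Turo can switch to Premium (3 → 8). Not NE.
(Premium, Plus, Plus): Velox can switch to Plus (4 → 8). Not NE.
(The remaining 3 profiles each have a profitable deviation by the same check.)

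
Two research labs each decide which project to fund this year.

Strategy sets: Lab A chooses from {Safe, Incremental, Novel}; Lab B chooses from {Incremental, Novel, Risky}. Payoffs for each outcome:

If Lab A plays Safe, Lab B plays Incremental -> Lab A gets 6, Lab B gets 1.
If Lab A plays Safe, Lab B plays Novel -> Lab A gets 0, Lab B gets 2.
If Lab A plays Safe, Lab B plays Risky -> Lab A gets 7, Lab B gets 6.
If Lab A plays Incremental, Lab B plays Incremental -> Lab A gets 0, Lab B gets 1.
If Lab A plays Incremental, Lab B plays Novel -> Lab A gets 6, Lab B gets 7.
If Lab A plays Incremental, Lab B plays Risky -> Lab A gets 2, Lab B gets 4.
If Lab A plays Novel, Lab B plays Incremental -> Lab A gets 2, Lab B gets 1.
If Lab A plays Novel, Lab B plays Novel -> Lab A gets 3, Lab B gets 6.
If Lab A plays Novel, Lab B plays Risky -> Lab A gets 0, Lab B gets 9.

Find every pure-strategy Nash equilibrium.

(Safe, Incremental): Lab B can switch to Novel (1 → 2). Not NE.
(Safe, Novel): Lab A can switch to Incremental (0 → 6). Not NE.
(Safe, Risky): Lab A gets 7, best alternative 2; Lab B gets 6, best alternative 2. No profitable deviation — NE.
(Incremental, Incremental): Lab A can switch to Safe (0 → 6). Not NE.
(Incremental, Novel): Lab A gets 6, best alternative 3; Lab B gets 7, best alternative 4. No profitable deviation — NE.
(Incremental, Risky): Lab A can switch to Safe (2 → 7). Not NE.
(Novel, Incremental): Lab A can switch to Safe (2 → 6). Not NE.
(Novel, Novel): Lab A can switch to Incremental (3 → 6). Not NE.
(The remaining 1 profile has a profitable deviation by the same check.)

Pure-strategy Nash equilibria: (Safe, Risky); (Incremental, Novel)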